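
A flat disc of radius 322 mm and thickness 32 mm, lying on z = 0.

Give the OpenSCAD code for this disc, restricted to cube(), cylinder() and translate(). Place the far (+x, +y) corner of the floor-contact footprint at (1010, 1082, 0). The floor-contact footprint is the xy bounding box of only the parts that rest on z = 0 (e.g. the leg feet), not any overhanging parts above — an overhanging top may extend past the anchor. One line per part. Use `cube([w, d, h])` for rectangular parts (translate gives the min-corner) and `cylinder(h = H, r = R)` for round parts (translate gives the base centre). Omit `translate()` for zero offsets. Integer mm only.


translate([688, 760, 0]) cylinder(h = 32, r = 322);


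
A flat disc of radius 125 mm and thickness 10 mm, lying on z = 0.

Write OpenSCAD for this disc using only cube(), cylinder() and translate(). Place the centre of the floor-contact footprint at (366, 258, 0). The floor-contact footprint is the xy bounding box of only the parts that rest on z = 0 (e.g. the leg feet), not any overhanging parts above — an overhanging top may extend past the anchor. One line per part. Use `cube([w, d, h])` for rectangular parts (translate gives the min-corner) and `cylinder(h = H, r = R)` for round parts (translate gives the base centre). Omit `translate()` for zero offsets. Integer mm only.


translate([366, 258, 0]) cylinder(h = 10, r = 125);


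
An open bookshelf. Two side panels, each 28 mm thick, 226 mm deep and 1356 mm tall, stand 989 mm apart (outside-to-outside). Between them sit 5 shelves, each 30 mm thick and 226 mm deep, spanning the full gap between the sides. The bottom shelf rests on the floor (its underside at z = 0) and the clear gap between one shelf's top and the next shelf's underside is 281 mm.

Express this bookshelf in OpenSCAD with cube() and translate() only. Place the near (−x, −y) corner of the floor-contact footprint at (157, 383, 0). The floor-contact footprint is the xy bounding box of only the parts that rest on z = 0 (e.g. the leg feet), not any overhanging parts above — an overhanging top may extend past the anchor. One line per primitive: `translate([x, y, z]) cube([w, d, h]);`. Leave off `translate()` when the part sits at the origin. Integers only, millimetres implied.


translate([157, 383, 0]) cube([28, 226, 1356]);
translate([1118, 383, 0]) cube([28, 226, 1356]);
translate([185, 383, 0]) cube([933, 226, 30]);
translate([185, 383, 311]) cube([933, 226, 30]);
translate([185, 383, 622]) cube([933, 226, 30]);
translate([185, 383, 933]) cube([933, 226, 30]);
translate([185, 383, 1244]) cube([933, 226, 30]);


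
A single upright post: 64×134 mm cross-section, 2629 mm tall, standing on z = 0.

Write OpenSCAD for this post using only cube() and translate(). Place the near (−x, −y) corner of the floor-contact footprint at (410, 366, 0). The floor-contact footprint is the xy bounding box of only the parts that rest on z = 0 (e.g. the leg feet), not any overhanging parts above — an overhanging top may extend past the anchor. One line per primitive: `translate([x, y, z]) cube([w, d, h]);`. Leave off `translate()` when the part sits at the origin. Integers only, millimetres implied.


translate([410, 366, 0]) cube([64, 134, 2629]);


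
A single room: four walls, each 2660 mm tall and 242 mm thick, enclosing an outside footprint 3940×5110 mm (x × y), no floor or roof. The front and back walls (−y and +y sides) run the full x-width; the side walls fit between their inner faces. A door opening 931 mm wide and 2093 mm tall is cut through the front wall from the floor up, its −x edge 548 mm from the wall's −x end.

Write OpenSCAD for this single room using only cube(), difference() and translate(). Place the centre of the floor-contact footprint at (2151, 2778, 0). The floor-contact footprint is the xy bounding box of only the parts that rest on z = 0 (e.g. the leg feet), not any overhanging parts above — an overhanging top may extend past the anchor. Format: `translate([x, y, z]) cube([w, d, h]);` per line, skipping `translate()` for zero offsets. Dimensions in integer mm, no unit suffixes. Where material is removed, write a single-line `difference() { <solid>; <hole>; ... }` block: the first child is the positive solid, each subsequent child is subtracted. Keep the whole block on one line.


difference() { translate([181, 223, 0]) cube([3940, 242, 2660]); translate([729, 223, 0]) cube([931, 242, 2093]); }
translate([181, 5091, 0]) cube([3940, 242, 2660]);
translate([181, 465, 0]) cube([242, 4626, 2660]);
translate([3879, 465, 0]) cube([242, 4626, 2660]);


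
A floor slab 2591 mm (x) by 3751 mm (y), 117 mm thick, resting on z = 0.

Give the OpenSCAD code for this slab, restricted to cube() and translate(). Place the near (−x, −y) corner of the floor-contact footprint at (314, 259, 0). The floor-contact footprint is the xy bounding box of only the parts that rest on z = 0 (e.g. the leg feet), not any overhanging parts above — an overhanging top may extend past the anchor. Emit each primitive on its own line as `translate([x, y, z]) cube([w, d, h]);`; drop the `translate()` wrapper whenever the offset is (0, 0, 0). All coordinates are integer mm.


translate([314, 259, 0]) cube([2591, 3751, 117]);


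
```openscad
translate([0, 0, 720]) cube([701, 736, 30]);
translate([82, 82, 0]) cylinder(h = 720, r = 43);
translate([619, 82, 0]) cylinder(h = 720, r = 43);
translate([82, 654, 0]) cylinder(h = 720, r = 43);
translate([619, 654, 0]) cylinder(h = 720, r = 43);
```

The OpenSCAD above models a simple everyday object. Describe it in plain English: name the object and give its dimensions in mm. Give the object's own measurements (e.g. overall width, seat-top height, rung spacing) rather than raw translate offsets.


A rectangular dining table. The top is 701×736×30 mm with its upper surface at z = 750 mm. It stands on four round legs of 86 mm diameter, each leg's bounding box inset 39 mm from the nearest pair of top edges, running from the floor to the underside of the top.


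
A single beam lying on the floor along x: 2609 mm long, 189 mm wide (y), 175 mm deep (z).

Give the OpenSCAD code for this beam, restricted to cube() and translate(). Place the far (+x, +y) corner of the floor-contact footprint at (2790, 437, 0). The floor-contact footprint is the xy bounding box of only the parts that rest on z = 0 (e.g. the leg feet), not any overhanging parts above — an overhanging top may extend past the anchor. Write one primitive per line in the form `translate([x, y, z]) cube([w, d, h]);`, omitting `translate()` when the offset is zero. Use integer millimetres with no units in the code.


translate([181, 248, 0]) cube([2609, 189, 175]);


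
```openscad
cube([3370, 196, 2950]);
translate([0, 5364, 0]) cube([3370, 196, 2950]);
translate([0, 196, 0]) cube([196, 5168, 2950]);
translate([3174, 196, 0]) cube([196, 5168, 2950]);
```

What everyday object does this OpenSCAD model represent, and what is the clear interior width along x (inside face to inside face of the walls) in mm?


A house (or room) frame. The interior width is 2978 mm.

Four 2950 mm walls enclosing a rectangle with no floor or roof — a room or house frame. Outside width is 3370 mm and wall thickness is 196 mm, so the interior width is 3370 − 2 × 196 = 2978 mm.


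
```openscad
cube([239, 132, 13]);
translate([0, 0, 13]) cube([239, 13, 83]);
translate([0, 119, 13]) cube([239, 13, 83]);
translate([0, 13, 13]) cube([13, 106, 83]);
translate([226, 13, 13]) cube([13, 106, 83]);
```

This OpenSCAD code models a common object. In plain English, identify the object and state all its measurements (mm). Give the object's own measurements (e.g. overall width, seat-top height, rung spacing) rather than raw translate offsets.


An open-topped rectangular box: outside dimensions 239×132×96 mm, with a uniform wall and base thickness of 13 mm. The base is a full 239×132 slab on the floor; four walls sit on top of the base. The front and back walls (the −y and +y sides) span the full width; the two side walls fit between them.


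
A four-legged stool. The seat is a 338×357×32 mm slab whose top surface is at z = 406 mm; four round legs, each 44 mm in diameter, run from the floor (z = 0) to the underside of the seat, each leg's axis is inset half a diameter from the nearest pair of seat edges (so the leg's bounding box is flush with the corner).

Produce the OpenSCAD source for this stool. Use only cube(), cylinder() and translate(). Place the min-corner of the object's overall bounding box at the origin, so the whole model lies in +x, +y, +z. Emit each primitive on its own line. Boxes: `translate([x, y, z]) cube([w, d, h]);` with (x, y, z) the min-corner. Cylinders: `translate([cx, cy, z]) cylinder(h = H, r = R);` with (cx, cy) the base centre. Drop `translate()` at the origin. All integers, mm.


translate([0, 0, 374]) cube([338, 357, 32]);
translate([22, 22, 0]) cylinder(h = 374, r = 22);
translate([316, 22, 0]) cylinder(h = 374, r = 22);
translate([22, 335, 0]) cylinder(h = 374, r = 22);
translate([316, 335, 0]) cylinder(h = 374, r = 22);


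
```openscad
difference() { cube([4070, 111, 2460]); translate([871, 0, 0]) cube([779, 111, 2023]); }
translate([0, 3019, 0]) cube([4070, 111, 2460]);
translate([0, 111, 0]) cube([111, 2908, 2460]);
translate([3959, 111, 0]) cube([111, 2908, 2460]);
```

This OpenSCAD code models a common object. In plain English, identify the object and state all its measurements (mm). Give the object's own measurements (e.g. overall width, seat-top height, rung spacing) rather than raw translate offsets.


A single room: four walls, each 2460 mm tall and 111 mm thick, enclosing an outside footprint 4070×3130 mm (x × y), no floor or roof. The front and back walls (−y and +y sides) run the full x-width; the side walls fit between their inner faces. A door opening 779 mm wide and 2023 mm tall is cut through the front wall from the floor up, its −x edge 871 mm from the wall's −x end.


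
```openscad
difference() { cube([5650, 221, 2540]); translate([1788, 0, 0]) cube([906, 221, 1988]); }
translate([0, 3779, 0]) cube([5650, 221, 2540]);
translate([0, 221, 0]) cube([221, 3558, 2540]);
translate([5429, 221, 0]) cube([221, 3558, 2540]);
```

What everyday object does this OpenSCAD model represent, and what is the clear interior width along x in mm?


A single room. The interior width is 5208 mm.

Four walls enclosing a rectangle with a door in the front wall — a room. Outside width 5650 minus two 221 mm walls gives 5208 mm.


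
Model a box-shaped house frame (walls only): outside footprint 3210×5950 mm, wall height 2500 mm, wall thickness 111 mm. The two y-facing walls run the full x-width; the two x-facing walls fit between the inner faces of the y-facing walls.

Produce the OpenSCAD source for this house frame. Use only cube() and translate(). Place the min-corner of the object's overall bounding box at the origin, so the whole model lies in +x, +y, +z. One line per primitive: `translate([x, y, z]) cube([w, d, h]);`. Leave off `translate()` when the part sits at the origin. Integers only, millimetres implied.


cube([3210, 111, 2500]);
translate([0, 5839, 0]) cube([3210, 111, 2500]);
translate([0, 111, 0]) cube([111, 5728, 2500]);
translate([3099, 111, 0]) cube([111, 5728, 2500]);


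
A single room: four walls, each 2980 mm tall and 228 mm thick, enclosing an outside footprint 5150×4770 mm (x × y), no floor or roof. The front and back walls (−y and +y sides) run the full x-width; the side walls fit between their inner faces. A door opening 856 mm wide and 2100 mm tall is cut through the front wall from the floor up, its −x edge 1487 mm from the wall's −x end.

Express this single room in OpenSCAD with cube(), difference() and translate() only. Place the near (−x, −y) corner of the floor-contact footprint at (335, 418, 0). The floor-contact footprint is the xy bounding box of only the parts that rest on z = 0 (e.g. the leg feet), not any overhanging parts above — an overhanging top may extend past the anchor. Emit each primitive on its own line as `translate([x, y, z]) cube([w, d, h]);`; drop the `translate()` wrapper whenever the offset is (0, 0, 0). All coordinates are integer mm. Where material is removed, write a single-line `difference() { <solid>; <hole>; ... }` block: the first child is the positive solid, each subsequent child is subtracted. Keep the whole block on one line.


difference() { translate([335, 418, 0]) cube([5150, 228, 2980]); translate([1822, 418, 0]) cube([856, 228, 2100]); }
translate([335, 4960, 0]) cube([5150, 228, 2980]);
translate([335, 646, 0]) cube([228, 4314, 2980]);
translate([5257, 646, 0]) cube([228, 4314, 2980]);


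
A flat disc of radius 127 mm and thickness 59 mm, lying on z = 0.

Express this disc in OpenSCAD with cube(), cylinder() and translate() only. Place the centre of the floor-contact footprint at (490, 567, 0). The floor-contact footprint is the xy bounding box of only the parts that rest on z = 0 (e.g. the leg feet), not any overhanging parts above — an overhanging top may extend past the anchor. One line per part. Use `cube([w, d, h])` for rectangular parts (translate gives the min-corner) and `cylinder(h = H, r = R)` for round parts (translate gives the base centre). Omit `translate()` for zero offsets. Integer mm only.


translate([490, 567, 0]) cylinder(h = 59, r = 127);


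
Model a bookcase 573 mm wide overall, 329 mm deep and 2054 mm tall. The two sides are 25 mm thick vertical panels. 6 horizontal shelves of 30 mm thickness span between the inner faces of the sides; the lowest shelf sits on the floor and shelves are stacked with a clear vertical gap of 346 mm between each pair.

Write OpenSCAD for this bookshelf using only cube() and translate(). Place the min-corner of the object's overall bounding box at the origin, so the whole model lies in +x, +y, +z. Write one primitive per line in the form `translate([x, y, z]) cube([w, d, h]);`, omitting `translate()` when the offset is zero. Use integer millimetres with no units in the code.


cube([25, 329, 2054]);
translate([548, 0, 0]) cube([25, 329, 2054]);
translate([25, 0, 0]) cube([523, 329, 30]);
translate([25, 0, 376]) cube([523, 329, 30]);
translate([25, 0, 752]) cube([523, 329, 30]);
translate([25, 0, 1128]) cube([523, 329, 30]);
translate([25, 0, 1504]) cube([523, 329, 30]);
translate([25, 0, 1880]) cube([523, 329, 30]);


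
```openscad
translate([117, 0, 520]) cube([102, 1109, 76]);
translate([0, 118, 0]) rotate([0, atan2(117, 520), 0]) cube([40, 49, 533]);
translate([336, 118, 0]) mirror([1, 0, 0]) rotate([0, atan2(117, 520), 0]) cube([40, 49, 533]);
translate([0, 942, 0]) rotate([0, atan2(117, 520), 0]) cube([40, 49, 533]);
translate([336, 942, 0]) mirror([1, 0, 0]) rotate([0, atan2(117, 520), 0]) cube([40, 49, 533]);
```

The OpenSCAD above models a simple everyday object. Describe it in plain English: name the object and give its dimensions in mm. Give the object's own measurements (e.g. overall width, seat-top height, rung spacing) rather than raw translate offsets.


A sawhorse. A 102×1109×76 mm beam (x, y, z) sits on two A-frame leg pairs. Each pair is two raked legs of 40×49 mm section (49 mm along y) splaying symmetrically in x. Each leg rises 520 mm vertically over 117 mm of horizontal reach and is 533 mm long along its own axis. Every leg's outer bottom edge rests on the floor and its outer top edge meets a bottom edge of the beam — the left legs (tilting toward +x) meet the beam's −x bottom edge, the right legs (their mirror images, tilting toward −x) meet its +x bottom edge — so the leg tops tuck under the beam, the beam's underside is 520 mm above the floor, and the feet are 336 mm apart outside-to-outside with the beam centred between them. The two leg pairs are set in 118 mm from either end of the beam.


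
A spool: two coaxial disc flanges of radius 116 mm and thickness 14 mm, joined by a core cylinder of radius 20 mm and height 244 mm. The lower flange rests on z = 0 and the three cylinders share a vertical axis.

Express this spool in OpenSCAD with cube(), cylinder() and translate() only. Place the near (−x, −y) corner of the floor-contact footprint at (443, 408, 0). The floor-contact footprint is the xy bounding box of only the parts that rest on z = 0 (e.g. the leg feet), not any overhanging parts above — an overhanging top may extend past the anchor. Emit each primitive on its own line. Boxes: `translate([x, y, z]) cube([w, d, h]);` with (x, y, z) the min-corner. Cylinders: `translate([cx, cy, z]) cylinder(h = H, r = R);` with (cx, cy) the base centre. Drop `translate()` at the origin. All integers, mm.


translate([559, 524, 0]) cylinder(h = 14, r = 116);
translate([559, 524, 14]) cylinder(h = 244, r = 20);
translate([559, 524, 258]) cylinder(h = 14, r = 116);


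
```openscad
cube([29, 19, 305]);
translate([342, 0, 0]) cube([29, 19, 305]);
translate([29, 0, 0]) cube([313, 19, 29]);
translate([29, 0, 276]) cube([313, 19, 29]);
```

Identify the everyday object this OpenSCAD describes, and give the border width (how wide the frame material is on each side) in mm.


A picture frame. The border width is 29 mm.

Four thin pieces enclosing a rectangular opening — a picture frame. The two full-height stiles are 305 mm tall; the top rail sits at z = 276 and is 29 mm tall, so the border above the opening is 305 − 276 = 29 mm, matching the stile x-width.


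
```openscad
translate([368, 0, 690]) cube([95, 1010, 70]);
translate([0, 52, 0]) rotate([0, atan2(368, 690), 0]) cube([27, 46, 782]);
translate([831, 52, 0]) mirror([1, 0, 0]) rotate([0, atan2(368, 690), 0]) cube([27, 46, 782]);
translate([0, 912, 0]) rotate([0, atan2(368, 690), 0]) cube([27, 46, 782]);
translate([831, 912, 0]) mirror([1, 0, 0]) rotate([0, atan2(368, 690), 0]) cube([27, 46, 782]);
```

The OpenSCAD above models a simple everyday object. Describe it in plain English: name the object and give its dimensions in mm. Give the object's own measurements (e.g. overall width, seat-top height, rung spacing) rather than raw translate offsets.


A sawhorse. A 95×1010×70 mm beam (x, y, z) sits on two A-frame leg pairs. Each pair is two raked legs of 27×46 mm section (46 mm along y) splaying symmetrically in x. Each leg rises 690 mm vertically over 368 mm of horizontal reach and is 782 mm long along its own axis. Every leg's outer bottom edge rests on the floor and its outer top edge meets a bottom edge of the beam — the left legs (tilting toward +x) meet the beam's −x bottom edge, the right legs (their mirror images, tilting toward −x) meet its +x bottom edge — so the leg tops tuck under the beam, the beam's underside is 690 mm above the floor, and the feet are 831 mm apart outside-to-outside with the beam centred between them. The two leg pairs are set in 52 mm from either end of the beam.


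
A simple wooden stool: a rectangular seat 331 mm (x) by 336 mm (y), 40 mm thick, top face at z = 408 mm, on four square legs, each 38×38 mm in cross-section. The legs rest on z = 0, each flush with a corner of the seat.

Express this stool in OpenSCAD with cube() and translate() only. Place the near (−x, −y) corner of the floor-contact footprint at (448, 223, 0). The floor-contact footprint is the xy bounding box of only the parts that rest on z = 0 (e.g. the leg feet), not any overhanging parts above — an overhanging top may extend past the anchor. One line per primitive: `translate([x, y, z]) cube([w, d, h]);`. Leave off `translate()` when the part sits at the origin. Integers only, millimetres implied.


translate([448, 223, 368]) cube([331, 336, 40]);
translate([448, 223, 0]) cube([38, 38, 368]);
translate([741, 223, 0]) cube([38, 38, 368]);
translate([448, 521, 0]) cube([38, 38, 368]);
translate([741, 521, 0]) cube([38, 38, 368]);


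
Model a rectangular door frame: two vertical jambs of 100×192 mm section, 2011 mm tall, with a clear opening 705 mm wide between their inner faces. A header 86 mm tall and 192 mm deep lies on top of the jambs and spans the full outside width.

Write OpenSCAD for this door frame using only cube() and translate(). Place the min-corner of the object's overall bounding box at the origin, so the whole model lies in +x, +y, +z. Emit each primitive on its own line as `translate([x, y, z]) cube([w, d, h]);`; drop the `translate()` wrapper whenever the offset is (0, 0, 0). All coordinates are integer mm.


cube([100, 192, 2011]);
translate([805, 0, 0]) cube([100, 192, 2011]);
translate([0, 0, 2011]) cube([905, 192, 86]);


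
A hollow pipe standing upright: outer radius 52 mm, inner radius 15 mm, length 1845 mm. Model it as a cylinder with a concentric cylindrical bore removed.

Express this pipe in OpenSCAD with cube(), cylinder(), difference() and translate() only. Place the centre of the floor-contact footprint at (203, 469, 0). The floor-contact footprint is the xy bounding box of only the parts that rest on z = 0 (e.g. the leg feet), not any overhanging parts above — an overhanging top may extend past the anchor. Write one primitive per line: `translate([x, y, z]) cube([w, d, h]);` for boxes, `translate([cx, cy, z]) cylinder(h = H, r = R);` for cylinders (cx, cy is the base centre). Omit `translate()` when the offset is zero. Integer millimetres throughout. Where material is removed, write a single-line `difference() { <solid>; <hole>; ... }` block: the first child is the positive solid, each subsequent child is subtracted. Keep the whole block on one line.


difference() { translate([203, 469, 0]) cylinder(h = 1845, r = 52); translate([203, 469, 0]) cylinder(h = 1845, r = 15); }


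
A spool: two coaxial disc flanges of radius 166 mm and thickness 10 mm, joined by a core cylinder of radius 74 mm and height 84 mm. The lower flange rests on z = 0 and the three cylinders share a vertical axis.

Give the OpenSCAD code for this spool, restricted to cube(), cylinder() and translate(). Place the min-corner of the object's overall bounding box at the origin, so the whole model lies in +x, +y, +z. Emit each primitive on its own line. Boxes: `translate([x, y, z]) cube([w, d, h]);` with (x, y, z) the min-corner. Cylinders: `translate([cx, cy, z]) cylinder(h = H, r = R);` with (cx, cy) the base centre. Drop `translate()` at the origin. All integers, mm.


translate([166, 166, 0]) cylinder(h = 10, r = 166);
translate([166, 166, 10]) cylinder(h = 84, r = 74);
translate([166, 166, 94]) cylinder(h = 10, r = 166);


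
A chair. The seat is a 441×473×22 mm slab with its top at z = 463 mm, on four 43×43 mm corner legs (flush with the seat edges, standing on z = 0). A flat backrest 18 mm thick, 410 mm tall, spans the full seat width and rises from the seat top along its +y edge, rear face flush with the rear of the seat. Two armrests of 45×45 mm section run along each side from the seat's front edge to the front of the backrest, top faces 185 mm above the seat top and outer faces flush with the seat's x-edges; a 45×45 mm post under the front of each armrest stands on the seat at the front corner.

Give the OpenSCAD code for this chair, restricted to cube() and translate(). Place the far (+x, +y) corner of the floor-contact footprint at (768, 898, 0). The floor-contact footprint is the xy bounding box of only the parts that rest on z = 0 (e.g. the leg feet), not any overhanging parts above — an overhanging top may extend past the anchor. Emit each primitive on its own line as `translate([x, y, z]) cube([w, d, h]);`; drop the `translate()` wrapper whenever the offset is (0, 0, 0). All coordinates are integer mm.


translate([327, 425, 441]) cube([441, 473, 22]);
translate([327, 425, 0]) cube([43, 43, 441]);
translate([725, 425, 0]) cube([43, 43, 441]);
translate([327, 855, 0]) cube([43, 43, 441]);
translate([725, 855, 0]) cube([43, 43, 441]);
translate([327, 880, 463]) cube([441, 18, 410]);
translate([327, 425, 603]) cube([45, 455, 45]);
translate([723, 425, 603]) cube([45, 455, 45]);
translate([327, 425, 463]) cube([45, 45, 140]);
translate([723, 425, 463]) cube([45, 45, 140]);


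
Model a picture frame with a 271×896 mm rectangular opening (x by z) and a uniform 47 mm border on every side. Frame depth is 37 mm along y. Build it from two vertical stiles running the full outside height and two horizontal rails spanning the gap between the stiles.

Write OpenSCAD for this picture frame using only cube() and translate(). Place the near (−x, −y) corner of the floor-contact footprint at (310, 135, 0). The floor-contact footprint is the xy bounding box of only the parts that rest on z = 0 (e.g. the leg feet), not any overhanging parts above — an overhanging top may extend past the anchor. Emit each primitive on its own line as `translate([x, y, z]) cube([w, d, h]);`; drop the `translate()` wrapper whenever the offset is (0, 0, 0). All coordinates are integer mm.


translate([310, 135, 0]) cube([47, 37, 990]);
translate([628, 135, 0]) cube([47, 37, 990]);
translate([357, 135, 0]) cube([271, 37, 47]);
translate([357, 135, 943]) cube([271, 37, 47]);


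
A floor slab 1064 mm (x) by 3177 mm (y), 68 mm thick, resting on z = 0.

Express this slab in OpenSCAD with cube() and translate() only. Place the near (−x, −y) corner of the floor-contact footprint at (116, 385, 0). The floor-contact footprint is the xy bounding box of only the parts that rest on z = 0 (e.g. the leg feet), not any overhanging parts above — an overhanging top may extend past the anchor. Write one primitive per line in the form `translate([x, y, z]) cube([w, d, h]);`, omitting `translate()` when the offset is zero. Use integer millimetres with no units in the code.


translate([116, 385, 0]) cube([1064, 3177, 68]);


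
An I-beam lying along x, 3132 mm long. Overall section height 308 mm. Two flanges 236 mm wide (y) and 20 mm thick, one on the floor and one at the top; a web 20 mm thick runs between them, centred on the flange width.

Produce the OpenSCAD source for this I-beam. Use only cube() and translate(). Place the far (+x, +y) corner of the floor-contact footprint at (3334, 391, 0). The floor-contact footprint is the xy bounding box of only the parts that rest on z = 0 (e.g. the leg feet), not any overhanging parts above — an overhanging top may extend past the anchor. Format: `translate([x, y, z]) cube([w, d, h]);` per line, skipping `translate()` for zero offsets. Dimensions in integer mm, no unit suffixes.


translate([202, 155, 0]) cube([3132, 236, 20]);
translate([202, 263, 20]) cube([3132, 20, 268]);
translate([202, 155, 288]) cube([3132, 236, 20]);


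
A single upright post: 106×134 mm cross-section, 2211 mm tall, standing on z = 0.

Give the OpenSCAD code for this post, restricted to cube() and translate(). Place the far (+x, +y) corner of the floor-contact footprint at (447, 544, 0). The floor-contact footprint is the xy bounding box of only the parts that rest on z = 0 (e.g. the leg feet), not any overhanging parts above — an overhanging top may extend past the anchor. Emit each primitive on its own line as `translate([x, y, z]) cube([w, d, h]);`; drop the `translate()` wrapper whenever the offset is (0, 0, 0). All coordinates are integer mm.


translate([341, 410, 0]) cube([106, 134, 2211]);


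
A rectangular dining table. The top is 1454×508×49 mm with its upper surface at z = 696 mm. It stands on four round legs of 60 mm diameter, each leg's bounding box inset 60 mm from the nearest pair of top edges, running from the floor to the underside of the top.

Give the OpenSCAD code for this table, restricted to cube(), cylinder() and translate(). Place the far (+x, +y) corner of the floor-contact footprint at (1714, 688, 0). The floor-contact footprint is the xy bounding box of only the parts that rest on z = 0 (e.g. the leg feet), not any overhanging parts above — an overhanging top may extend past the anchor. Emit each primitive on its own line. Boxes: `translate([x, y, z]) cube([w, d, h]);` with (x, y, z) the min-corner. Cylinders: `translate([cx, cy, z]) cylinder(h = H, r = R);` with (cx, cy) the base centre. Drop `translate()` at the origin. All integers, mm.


translate([320, 240, 647]) cube([1454, 508, 49]);
translate([410, 330, 0]) cylinder(h = 647, r = 30);
translate([1684, 330, 0]) cylinder(h = 647, r = 30);
translate([410, 658, 0]) cylinder(h = 647, r = 30);
translate([1684, 658, 0]) cylinder(h = 647, r = 30);


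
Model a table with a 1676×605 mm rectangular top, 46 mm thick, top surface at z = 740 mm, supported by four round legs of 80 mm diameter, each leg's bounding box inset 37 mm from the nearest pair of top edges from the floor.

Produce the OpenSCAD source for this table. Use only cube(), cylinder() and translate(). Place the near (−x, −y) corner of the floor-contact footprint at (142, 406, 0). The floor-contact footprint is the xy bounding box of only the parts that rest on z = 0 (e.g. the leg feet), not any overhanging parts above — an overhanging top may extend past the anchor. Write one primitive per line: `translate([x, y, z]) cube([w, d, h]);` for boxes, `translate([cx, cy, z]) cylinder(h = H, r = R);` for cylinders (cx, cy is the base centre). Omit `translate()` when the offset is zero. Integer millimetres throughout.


// leg_h = 740 - 46 = 694
translate([105, 369, 694]) cube([1676, 605, 46]);
translate([182, 446, 0]) cylinder(h = 694, r = 40);
translate([1704, 446, 0]) cylinder(h = 694, r = 40);
translate([182, 897, 0]) cylinder(h = 694, r = 40);
translate([1704, 897, 0]) cylinder(h = 694, r = 40);


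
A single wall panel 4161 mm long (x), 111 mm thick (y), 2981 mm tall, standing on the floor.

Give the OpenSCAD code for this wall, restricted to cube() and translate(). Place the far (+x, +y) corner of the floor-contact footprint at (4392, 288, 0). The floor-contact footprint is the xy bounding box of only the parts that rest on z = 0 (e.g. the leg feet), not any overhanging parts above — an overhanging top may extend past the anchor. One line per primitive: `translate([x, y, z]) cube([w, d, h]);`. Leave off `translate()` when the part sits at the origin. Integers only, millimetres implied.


translate([231, 177, 0]) cube([4161, 111, 2981]);


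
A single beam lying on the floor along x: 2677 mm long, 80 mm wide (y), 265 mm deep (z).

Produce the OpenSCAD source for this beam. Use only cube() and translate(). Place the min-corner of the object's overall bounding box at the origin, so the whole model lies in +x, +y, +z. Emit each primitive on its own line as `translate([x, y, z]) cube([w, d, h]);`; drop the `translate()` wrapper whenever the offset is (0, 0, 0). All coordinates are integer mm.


cube([2677, 80, 265]);


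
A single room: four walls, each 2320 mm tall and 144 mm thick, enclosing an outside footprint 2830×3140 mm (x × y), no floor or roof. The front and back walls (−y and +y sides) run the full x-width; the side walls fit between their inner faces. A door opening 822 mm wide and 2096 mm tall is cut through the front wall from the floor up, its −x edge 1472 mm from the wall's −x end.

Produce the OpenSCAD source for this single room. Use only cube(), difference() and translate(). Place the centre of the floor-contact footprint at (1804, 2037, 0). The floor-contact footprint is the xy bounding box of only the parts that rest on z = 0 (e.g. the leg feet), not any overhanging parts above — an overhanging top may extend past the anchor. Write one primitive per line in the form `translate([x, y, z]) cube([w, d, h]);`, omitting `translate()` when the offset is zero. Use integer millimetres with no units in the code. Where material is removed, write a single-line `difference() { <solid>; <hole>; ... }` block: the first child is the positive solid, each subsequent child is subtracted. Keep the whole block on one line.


difference() { translate([389, 467, 0]) cube([2830, 144, 2320]); translate([1861, 467, 0]) cube([822, 144, 2096]); }
translate([389, 3463, 0]) cube([2830, 144, 2320]);
translate([389, 611, 0]) cube([144, 2852, 2320]);
translate([3075, 611, 0]) cube([144, 2852, 2320]);


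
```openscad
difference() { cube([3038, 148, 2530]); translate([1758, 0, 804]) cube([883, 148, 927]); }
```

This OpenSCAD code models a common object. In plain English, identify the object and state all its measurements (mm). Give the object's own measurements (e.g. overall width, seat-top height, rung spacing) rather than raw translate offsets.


A wall 3038 mm long (x), 148 mm thick (y), 2530 mm tall, with a rectangular window opening cut through it. The opening is 883 mm wide and 927 mm tall; its sill is at z = 804 mm and its near (−x) edge is 1758 mm from the wall's −x end. The opening passes through the full wall thickness.


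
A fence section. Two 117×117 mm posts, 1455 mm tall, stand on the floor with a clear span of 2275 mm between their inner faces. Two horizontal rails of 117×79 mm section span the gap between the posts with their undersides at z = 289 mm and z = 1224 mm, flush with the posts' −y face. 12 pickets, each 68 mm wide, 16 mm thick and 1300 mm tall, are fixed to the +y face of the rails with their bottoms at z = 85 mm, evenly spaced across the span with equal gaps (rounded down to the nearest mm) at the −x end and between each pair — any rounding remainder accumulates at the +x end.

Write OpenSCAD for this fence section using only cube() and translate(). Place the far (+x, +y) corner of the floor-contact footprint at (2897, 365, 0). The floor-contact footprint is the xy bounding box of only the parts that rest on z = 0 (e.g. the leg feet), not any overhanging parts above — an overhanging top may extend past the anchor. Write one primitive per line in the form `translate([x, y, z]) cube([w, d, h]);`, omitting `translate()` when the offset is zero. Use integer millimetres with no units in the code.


translate([388, 248, 0]) cube([117, 117, 1455]);
translate([2780, 248, 0]) cube([117, 117, 1455]);
translate([505, 248, 289]) cube([2275, 117, 79]);
translate([505, 248, 1224]) cube([2275, 117, 79]);
translate([617, 365, 85]) cube([68, 16, 1300]);
translate([797, 365, 85]) cube([68, 16, 1300]);
translate([977, 365, 85]) cube([68, 16, 1300]);
translate([1157, 365, 85]) cube([68, 16, 1300]);
translate([1337, 365, 85]) cube([68, 16, 1300]);
translate([1517, 365, 85]) cube([68, 16, 1300]);
translate([1697, 365, 85]) cube([68, 16, 1300]);
translate([1877, 365, 85]) cube([68, 16, 1300]);
translate([2057, 365, 85]) cube([68, 16, 1300]);
translate([2237, 365, 85]) cube([68, 16, 1300]);
translate([2417, 365, 85]) cube([68, 16, 1300]);
translate([2597, 365, 85]) cube([68, 16, 1300]);


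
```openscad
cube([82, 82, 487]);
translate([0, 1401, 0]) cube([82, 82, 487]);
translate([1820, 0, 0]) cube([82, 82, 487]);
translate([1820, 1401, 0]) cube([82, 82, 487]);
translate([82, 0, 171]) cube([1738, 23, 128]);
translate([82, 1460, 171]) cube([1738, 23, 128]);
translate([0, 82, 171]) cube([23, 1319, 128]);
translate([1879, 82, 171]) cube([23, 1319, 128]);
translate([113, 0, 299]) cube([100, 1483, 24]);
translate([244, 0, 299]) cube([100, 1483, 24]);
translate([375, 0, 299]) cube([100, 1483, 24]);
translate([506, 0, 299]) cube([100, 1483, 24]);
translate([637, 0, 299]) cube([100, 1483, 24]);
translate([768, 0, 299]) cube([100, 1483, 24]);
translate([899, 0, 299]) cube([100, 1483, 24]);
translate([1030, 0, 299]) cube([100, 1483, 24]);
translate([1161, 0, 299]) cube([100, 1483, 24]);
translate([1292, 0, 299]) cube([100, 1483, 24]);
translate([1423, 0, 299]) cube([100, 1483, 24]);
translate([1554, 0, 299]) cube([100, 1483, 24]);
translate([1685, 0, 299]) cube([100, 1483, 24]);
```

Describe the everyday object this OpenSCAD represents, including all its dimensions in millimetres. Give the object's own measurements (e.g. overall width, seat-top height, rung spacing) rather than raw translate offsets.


A bed frame 1902 mm long (x) by 1483 mm wide (y). Four 82×82 mm corner posts, 487 mm tall, at the corners of the footprint. Four rails of 23 mm thickness and 128 mm height run between adjacent posts with their undersides at z = 171 mm, their outer faces flush with the outside of the frame (the two x-running rails run between the posts' inner faces; the two y-running rails run between the posts' inner faces). 13 slats, each 100 mm wide (x) and 24 mm thick, lie across the top of the two x-running rails, running the full 1483 mm width of the frame in y; along x they sit between the end posts with a 31 mm gap after the −x posts and between neighbouring slats, leaving 35 mm before the +x posts.


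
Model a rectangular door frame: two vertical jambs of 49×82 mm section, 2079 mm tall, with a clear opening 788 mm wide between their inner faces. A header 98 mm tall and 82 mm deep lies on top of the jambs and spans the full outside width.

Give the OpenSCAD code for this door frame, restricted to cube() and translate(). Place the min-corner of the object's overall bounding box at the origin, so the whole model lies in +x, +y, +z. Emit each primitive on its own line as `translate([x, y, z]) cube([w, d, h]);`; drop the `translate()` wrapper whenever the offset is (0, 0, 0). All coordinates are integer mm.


cube([49, 82, 2079]);
translate([837, 0, 0]) cube([49, 82, 2079]);
translate([0, 0, 2079]) cube([886, 82, 98]);


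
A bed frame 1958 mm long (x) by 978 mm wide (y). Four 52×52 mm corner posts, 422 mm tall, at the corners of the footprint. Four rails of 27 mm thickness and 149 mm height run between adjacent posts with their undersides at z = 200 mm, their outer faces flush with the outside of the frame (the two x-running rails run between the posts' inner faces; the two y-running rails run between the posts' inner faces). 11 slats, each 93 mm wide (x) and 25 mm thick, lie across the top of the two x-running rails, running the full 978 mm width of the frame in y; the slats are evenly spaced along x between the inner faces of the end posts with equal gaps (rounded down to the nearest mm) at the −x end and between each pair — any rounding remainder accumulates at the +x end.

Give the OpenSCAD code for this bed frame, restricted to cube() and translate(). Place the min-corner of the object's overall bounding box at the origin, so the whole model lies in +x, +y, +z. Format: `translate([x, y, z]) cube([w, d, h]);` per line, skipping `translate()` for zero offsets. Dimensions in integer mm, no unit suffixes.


cube([52, 52, 422]);
translate([0, 926, 0]) cube([52, 52, 422]);
translate([1906, 0, 0]) cube([52, 52, 422]);
translate([1906, 926, 0]) cube([52, 52, 422]);
translate([52, 0, 200]) cube([1854, 27, 149]);
translate([52, 951, 200]) cube([1854, 27, 149]);
translate([0, 52, 200]) cube([27, 874, 149]);
translate([1931, 52, 200]) cube([27, 874, 149]);
translate([121, 0, 349]) cube([93, 978, 25]);
translate([283, 0, 349]) cube([93, 978, 25]);
translate([445, 0, 349]) cube([93, 978, 25]);
translate([607, 0, 349]) cube([93, 978, 25]);
translate([769, 0, 349]) cube([93, 978, 25]);
translate([931, 0, 349]) cube([93, 978, 25]);
translate([1093, 0, 349]) cube([93, 978, 25]);
translate([1255, 0, 349]) cube([93, 978, 25]);
translate([1417, 0, 349]) cube([93, 978, 25]);
translate([1579, 0, 349]) cube([93, 978, 25]);
translate([1741, 0, 349]) cube([93, 978, 25]);


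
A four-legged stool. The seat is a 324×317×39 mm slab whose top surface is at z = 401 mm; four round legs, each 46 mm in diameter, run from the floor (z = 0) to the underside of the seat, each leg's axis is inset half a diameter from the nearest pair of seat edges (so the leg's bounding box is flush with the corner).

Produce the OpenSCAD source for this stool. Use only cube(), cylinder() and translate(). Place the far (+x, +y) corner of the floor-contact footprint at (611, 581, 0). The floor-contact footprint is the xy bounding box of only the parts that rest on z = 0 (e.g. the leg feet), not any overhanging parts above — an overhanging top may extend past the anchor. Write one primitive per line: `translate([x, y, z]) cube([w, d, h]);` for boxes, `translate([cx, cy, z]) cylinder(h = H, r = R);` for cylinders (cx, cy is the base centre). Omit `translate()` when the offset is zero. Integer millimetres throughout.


// leg_h = 401 - 39 = 362
translate([287, 264, 362]) cube([324, 317, 39]);
translate([310, 287, 0]) cylinder(h = 362, r = 23);
translate([588, 287, 0]) cylinder(h = 362, r = 23);
translate([310, 558, 0]) cylinder(h = 362, r = 23);
translate([588, 558, 0]) cylinder(h = 362, r = 23);
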